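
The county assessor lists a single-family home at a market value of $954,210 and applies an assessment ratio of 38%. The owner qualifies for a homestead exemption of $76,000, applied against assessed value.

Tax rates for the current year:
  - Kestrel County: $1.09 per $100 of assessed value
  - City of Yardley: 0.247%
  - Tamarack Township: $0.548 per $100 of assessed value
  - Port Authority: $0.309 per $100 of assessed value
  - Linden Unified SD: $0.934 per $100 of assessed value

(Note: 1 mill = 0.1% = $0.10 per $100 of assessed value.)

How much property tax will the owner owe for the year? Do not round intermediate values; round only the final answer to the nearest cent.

$8,964.84

Assessed value = $954,210 × 0.38 = $362,599.8
Taxable value = $362,599.8 − $76,000 = $286,599.8
Kestrel County: $286,599.8 × 0.0109 = $3,123.93782
City of Yardley: $286,599.8 × 0.00247 = $707.901506
Tamarack Township: $286,599.8 × 0.00548 = $1,570.566904
Port Authority: $286,599.8 × 0.00309 = $885.593382
Linden Unified SD: $286,599.8 × 0.00934 = $2,676.842132
Total = $8,964.841744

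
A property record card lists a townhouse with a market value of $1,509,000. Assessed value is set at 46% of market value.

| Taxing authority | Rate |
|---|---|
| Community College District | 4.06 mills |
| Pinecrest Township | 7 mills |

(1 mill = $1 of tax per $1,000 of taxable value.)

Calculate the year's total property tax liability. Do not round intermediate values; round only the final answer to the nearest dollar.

Assessed value = $1,509,000 × 0.46 = $694,140
Community College District: $694,140 × 0.00406 = $2,818.2084
Pinecrest Township: $694,140 × 0.007 = $4,858.98
Total = $2,818.2084 + $4,858.98 = $7,677.1884

$7,677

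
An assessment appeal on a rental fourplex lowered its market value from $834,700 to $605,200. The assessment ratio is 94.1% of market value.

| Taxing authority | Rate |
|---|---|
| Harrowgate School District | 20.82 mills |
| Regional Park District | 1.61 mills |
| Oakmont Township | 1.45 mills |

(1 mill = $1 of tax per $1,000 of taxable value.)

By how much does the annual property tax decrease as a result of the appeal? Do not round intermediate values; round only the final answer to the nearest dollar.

Old assessed value = $834,700 × 0.941 = $785,452.7
New assessed value = $605,200 × 0.941 = $569,493.2
Combined rate = 0.02082 + 0.00161 + 0.00145 = 0.02388
Old tax = $785,452.7 × 0.02388 = $18,756.610476
New tax = $569,493.2 × 0.02388 = $13,599.497616
Reduction = $18,756.610476 − $13,599.497616 = $5,157.11286

$5,157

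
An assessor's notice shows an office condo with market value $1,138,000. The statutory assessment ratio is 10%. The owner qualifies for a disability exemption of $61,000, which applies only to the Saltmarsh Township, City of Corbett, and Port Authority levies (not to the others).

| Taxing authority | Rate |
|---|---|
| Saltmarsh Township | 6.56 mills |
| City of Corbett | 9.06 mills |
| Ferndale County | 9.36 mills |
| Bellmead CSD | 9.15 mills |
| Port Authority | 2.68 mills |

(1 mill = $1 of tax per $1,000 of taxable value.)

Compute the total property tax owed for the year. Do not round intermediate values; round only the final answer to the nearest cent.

Assessed value = $1,138,000 × 0.1 = $113,800
Saltmarsh Township: ($113,800 − $61,000) × 0.00656 = $52,800 × 0.00656 = $346.368
City of Corbett: ($113,800 − $61,000) × 0.00906 = $52,800 × 0.00906 = $478.368
Ferndale County: $113,800 × 0.00936 = $1,065.168
Bellmead CSD: $113,800 × 0.00915 = $1,041.27
Port Authority: ($113,800 − $61,000) × 0.00268 = $52,800 × 0.00268 = $141.504
Total = $3,072.678

$3,072.68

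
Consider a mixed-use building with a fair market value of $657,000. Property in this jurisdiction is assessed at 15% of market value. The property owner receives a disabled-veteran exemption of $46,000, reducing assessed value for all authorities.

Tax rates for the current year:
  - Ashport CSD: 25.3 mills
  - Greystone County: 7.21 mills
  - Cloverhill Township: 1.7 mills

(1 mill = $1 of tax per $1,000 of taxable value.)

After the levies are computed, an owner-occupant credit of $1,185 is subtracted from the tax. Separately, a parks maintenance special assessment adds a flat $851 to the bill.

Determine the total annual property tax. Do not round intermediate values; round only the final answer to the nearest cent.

Assessed value = $657,000 × 0.15 = $98,550
Taxable value = $98,550 − $46,000 = $52,550
Ashport CSD: $52,550 × 0.0253 = $1,329.515
Greystone County: $52,550 × 0.00721 = $378.8855
Cloverhill Township: $52,550 × 0.0017 = $89.335
Levies subtotal = $1,797.7355
After credit = $1,797.7355 − $1,185 = $612.7355
Total = $612.7355 + $851 = $1,463.7355

$1,463.74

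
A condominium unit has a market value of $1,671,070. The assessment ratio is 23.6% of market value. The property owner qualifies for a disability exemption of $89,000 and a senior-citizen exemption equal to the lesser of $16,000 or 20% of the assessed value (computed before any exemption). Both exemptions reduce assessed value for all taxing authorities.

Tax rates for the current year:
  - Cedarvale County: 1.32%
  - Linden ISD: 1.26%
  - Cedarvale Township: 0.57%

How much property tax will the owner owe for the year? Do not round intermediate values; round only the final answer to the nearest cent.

$9,115.23

Assessed value = $1,671,070 × 0.236 = $394,372.52
Senior-citizen exemption = min($16,000, 20% × $394,372.52) = min($16,000, $78,874.504) = $16,000 (dollar cap binds)
Taxable value = $394,372.52 − $89,000 − $16,000 = $289,372.52
Cedarvale County: $289,372.52 × 0.0132 = $3,819.717264
Linden ISD: $289,372.52 × 0.0126 = $3,646.093752
Cedarvale Township: $289,372.52 × 0.0057 = $1,649.423364
Total = $9,115.23438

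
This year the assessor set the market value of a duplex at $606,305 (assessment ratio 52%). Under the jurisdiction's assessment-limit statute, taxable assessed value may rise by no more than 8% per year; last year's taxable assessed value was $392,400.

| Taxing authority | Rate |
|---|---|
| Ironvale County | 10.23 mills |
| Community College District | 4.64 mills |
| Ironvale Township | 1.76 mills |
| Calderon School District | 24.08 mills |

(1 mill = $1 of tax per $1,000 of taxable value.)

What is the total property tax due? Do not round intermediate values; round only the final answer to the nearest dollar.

$12,835

Uncapped assessed value = $606,305 × 0.52 = $315,278.6
Cap limit = $392,400 × 1.08 = $423,792
Taxable assessed value = min($315,278.6, $423,792) = $315,278.6 (cap does not bind)
Ironvale County: $315,278.6 × 0.01023 = $3,225.300078
Community College District: $315,278.6 × 0.00464 = $1,462.892704
Ironvale Township: $315,278.6 × 0.00176 = $554.890336
Calderon School District: $315,278.6 × 0.02408 = $7,591.908688
Total = $12,834.991806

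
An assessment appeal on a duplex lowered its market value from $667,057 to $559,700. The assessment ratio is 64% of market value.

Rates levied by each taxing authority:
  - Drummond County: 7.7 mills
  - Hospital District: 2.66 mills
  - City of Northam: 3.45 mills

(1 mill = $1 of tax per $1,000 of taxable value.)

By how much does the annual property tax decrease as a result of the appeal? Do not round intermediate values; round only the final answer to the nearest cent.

$948.86

Old assessed value = $667,057 × 0.64 = $426,916.48
New assessed value = $559,700 × 0.64 = $358,208
Combined rate = 0.0077 + 0.00266 + 0.00345 = 0.01381
Old tax = $426,916.48 × 0.01381 = $5,895.7165888
New tax = $358,208 × 0.01381 = $4,946.85248
Reduction = $5,895.7165888 − $4,946.85248 = $948.8641088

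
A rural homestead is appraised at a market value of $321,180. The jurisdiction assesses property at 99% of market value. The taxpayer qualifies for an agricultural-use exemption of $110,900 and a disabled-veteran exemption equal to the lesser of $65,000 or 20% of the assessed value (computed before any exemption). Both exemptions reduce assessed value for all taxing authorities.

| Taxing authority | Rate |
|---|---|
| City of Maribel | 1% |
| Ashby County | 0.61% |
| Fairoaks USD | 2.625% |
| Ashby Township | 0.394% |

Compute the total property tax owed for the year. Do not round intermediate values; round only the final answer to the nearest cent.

Assessed value = $321,180 × 0.99 = $317,968.2
Disabled-veteran exemption = min($65,000, 20% × $317,968.2) = min($65,000, $63,593.64) = $63,593.64 (percentage binds)
Taxable value = $317,968.2 − $110,900 − $63,593.64 = $143,474.56
City of Maribel: $143,474.56 × 0.01 = $1,434.7456
Ashby County: $143,474.56 × 0.0061 = $875.194816
Fairoaks USD: $143,474.56 × 0.02625 = $3,766.2072
Ashby Township: $143,474.56 × 0.00394 = $565.2897664
Total = $6,641.4373824

$6,641.44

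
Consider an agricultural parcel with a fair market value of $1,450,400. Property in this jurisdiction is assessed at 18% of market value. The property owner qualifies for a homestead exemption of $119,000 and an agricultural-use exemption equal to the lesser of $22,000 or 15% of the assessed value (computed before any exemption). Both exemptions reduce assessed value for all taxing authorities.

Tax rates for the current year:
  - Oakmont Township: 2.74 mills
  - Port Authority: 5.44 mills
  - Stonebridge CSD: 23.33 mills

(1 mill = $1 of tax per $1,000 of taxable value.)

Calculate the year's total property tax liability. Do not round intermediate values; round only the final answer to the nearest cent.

Assessed value = $1,450,400 × 0.18 = $261,072
Agricultural-use exemption = min($22,000, 15% × $261,072) = min($22,000, $39,160.8) = $22,000 (dollar cap binds)
Taxable value = $261,072 − $119,000 − $22,000 = $120,072
Oakmont Township: $120,072 × 0.00274 = $328.99728
Port Authority: $120,072 × 0.00544 = $653.19168
Stonebridge CSD: $120,072 × 0.02333 = $2,801.27976
Total = $3,783.46872

$3,783.47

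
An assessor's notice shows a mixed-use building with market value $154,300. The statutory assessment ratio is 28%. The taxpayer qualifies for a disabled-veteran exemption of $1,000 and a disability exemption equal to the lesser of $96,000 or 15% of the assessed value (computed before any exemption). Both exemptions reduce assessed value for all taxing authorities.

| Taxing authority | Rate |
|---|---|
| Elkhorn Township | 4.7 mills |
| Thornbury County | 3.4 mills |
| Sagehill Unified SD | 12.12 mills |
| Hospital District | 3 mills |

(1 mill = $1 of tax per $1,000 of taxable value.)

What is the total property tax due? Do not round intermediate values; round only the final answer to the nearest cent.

Assessed value = $154,300 × 0.28 = $43,204
Disability exemption = min($96,000, 15% × $43,204) = min($96,000, $6,480.6) = $6,480.6 (percentage binds)
Taxable value = $43,204 − $1,000 − $6,480.6 = $35,723.4
Elkhorn Township: $35,723.4 × 0.0047 = $167.89998
Thornbury County: $35,723.4 × 0.0034 = $121.45956
Sagehill Unified SD: $35,723.4 × 0.01212 = $432.967608
Hospital District: $35,723.4 × 0.003 = $107.1702
Total = $829.497348

$829.50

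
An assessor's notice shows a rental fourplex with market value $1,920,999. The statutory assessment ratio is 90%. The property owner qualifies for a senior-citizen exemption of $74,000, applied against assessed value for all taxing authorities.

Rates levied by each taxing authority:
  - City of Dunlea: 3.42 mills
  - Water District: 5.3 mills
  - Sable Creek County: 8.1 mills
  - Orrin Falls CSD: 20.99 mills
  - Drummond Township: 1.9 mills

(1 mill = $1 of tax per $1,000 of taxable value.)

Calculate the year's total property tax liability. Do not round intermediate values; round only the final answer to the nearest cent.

$65,716.04

Assessed value = $1,920,999 × 0.9 = $1,728,899.1
Taxable value = $1,728,899.1 − $74,000 = $1,654,899.1
City of Dunlea: $1,654,899.1 × 0.00342 = $5,659.754922
Water District: $1,654,899.1 × 0.0053 = $8,770.96523
Sable Creek County: $1,654,899.1 × 0.0081 = $13,404.68271
Orrin Falls CSD: $1,654,899.1 × 0.02099 = $34,736.332109
Drummond Township: $1,654,899.1 × 0.0019 = $3,144.30829
Total = $5,659.754922 + $8,770.96523 + $13,404.68271 + $34,736.332109 + $3,144.30829 = $65,716.043261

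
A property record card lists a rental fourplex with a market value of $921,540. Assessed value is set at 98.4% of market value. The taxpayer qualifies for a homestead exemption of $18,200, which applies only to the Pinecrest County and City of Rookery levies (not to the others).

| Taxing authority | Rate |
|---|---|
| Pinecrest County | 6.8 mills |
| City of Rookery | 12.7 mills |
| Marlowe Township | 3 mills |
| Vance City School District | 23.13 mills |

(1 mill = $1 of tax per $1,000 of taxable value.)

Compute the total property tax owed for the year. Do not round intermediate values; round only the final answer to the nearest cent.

$41,022.17

Assessed value = $921,540 × 0.984 = $906,795.36
Pinecrest County: ($906,795.36 − $18,200) × 0.0068 = $888,595.36 × 0.0068 = $6,042.448448
City of Rookery: ($906,795.36 − $18,200) × 0.0127 = $888,595.36 × 0.0127 = $11,285.161072
Marlowe Township: $906,795.36 × 0.003 = $2,720.38608
Vance City School District: $906,795.36 × 0.02313 = $20,974.1766768
Total = $41,022.1722768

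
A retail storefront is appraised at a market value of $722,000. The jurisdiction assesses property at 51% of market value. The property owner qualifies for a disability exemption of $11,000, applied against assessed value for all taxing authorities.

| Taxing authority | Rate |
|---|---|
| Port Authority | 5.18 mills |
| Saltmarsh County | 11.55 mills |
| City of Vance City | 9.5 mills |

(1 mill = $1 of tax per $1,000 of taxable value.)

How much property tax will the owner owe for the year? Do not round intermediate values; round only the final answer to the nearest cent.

$9,369.88

Assessed value = $722,000 × 0.51 = $368,220
Taxable value = $368,220 − $11,000 = $357,220
Port Authority: $357,220 × 0.00518 = $1,850.3996
Saltmarsh County: $357,220 × 0.01155 = $4,125.891
City of Vance City: $357,220 × 0.0095 = $3,393.59
Total = $1,850.3996 + $4,125.891 + $3,393.59 = $9,369.8806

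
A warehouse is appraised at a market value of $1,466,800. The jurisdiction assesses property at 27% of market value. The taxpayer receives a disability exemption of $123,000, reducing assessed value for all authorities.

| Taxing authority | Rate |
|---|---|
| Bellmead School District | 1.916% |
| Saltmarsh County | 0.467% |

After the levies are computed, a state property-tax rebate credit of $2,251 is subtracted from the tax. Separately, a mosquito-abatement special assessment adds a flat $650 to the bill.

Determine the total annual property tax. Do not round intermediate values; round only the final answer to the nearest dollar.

$4,905

Assessed value = $1,466,800 × 0.27 = $396,036
Taxable value = $396,036 − $123,000 = $273,036
Bellmead School District: $273,036 × 0.01916 = $5,231.36976
Saltmarsh County: $273,036 × 0.00467 = $1,275.07812
Levies subtotal = $6,506.44788
After credit = $6,506.44788 − $2,251 = $4,255.44788
Total = $4,255.44788 + $650 = $4,905.44788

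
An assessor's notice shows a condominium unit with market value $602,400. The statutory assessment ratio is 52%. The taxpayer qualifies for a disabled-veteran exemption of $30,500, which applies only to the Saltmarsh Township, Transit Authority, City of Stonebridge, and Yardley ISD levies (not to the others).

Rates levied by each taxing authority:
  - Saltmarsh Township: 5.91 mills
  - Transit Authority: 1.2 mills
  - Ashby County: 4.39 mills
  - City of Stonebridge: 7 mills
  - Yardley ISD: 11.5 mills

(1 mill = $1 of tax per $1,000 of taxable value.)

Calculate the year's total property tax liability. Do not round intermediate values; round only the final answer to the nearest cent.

Assessed value = $602,400 × 0.52 = $313,248
Saltmarsh Township: ($313,248 − $30,500) × 0.00591 = $282,748 × 0.00591 = $1,671.04068
Transit Authority: ($313,248 − $30,500) × 0.0012 = $282,748 × 0.0012 = $339.2976
Ashby County: $313,248 × 0.00439 = $1,375.15872
City of Stonebridge: ($313,248 − $30,500) × 0.007 = $282,748 × 0.007 = $1,979.236
Yardley ISD: ($313,248 − $30,500) × 0.0115 = $282,748 × 0.0115 = $3,251.602
Total = $8,616.335

$8,616.34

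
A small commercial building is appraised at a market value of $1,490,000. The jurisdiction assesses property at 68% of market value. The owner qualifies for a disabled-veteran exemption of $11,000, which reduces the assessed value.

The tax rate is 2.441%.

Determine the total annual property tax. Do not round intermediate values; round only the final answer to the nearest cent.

$24,463.70

Assessed value = $1,490,000 × 0.68 = $1,013,200
Taxable value = $1,013,200 − $11,000 = $1,002,200
Tax = $1,002,200 × 0.02441 = $24,463.702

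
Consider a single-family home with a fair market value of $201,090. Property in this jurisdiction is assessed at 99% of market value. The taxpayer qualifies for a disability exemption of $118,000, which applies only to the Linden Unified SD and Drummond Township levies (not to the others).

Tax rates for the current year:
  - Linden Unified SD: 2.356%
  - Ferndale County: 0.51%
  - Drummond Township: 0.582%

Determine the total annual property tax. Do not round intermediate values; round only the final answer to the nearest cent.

Assessed value = $201,090 × 0.99 = $199,079.1
Linden Unified SD: ($199,079.1 − $118,000) × 0.02356 = $81,079.1 × 0.02356 = $1,910.223596
Ferndale County: $199,079.1 × 0.0051 = $1,015.30341
Drummond Township: ($199,079.1 − $118,000) × 0.00582 = $81,079.1 × 0.00582 = $471.880362
Total = $3,397.407368

$3,397.41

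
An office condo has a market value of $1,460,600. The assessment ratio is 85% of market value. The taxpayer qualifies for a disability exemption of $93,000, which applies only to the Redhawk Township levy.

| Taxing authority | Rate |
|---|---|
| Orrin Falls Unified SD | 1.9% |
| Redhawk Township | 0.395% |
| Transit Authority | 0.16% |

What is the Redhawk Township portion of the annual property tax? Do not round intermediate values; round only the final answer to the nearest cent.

Assessed value = $1,460,600 × 0.85 = $1,241,510
Redhawk Township taxable value = $1,241,510 − $93,000 = $1,148,510
Redhawk Township levy = $1,148,510 × 0.00395 = $4,536.6145

$4,536.61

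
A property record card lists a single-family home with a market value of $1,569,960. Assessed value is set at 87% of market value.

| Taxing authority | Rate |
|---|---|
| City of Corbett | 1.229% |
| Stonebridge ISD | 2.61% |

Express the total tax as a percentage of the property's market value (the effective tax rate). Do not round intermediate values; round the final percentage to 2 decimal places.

3.34%

Assessed value = $1,569,960 × 0.87 = $1,365,865.2
City of Corbett: $1,365,865.2 × 0.01229 = $16,786.483308
Stonebridge ISD: $1,365,865.2 × 0.0261 = $35,649.08172
Total tax = $52,435.565028
Effective rate = $52,435.565028 ÷ $1,569,960 = 3.34% of market value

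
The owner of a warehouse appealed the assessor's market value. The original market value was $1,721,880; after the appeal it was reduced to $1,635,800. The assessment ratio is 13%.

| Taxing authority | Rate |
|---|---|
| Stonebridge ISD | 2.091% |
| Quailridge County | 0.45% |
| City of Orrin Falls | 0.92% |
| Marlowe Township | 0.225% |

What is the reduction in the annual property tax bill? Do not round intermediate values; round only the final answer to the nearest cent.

Old assessed value = $1,721,880 × 0.13 = $223,844.4
New assessed value = $1,635,800 × 0.13 = $212,654
Combined rate = 0.02091 + 0.0045 + 0.0092 + 0.00225 = 0.03686
Old tax = $223,844.4 × 0.03686 = $8,250.904584
New tax = $212,654 × 0.03686 = $7,838.42644
Reduction = $8,250.904584 − $7,838.42644 = $412.478144

$412.48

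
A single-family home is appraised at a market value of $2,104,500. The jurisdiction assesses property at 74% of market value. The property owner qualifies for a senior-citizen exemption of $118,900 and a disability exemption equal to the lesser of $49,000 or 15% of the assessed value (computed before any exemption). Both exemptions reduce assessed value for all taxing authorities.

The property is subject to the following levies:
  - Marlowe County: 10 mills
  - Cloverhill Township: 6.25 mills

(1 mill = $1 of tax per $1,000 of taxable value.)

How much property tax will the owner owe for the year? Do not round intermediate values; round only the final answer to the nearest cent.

Assessed value = $2,104,500 × 0.74 = $1,557,330
Disability exemption = min($49,000, 15% × $1,557,330) = min($49,000, $233,599.5) = $49,000 (dollar cap binds)
Taxable value = $1,557,330 − $118,900 − $49,000 = $1,389,430
Marlowe County: $1,389,430 × 0.01 = $13,894.3
Cloverhill Township: $1,389,430 × 0.00625 = $8,683.9375
Total = $22,578.2375

$22,578.24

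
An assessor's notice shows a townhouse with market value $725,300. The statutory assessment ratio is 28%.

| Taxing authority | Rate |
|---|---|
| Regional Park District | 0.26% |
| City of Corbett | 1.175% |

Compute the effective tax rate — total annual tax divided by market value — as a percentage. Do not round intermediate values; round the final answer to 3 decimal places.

0.402%

Assessed value = $725,300 × 0.28 = $203,084
Regional Park District: $203,084 × 0.0026 = $528.0184
City of Corbett: $203,084 × 0.01175 = $2,386.237
Total tax = $2,914.2554
Effective rate = $2,914.2554 ÷ $725,300 = 0.402% of market value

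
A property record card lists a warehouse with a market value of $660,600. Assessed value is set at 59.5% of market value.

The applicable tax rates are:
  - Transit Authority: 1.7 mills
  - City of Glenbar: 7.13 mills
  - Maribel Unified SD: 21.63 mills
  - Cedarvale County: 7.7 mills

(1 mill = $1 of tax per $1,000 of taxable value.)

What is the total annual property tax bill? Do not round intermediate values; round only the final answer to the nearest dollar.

Assessed value = $660,600 × 0.595 = $393,057
Transit Authority: $393,057 × 0.0017 = $668.1969
City of Glenbar: $393,057 × 0.00713 = $2,802.49641
Maribel Unified SD: $393,057 × 0.02163 = $8,501.82291
Cedarvale County: $393,057 × 0.0077 = $3,026.5389
Total = $668.1969 + $2,802.49641 + $8,501.82291 + $3,026.5389 = $14,999.05512

$14,999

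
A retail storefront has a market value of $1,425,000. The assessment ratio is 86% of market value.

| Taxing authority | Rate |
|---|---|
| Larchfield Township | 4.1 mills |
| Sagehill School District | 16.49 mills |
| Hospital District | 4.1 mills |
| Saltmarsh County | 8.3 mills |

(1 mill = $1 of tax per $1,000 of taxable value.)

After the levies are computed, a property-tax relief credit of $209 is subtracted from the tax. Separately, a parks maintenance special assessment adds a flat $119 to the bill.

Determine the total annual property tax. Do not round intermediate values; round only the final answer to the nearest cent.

Assessed value = $1,425,000 × 0.86 = $1,225,500
Larchfield Township: $1,225,500 × 0.0041 = $5,024.55
Sagehill School District: $1,225,500 × 0.01649 = $20,208.495
Hospital District: $1,225,500 × 0.0041 = $5,024.55
Saltmarsh County: $1,225,500 × 0.0083 = $10,171.65
Levies subtotal = $40,429.245
After credit = $40,429.245 − $209 = $40,220.245
Total = $40,220.245 + $119 = $40,339.245

$40,339.25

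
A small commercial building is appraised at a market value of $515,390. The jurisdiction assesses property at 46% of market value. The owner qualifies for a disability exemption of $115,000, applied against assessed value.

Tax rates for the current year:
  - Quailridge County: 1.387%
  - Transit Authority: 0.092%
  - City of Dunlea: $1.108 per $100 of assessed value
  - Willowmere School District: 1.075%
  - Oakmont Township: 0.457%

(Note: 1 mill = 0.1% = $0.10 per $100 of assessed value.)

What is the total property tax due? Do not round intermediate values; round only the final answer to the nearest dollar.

$5,028

Assessed value = $515,390 × 0.46 = $237,079.4
Taxable value = $237,079.4 − $115,000 = $122,079.4
Quailridge County: $122,079.4 × 0.01387 = $1,693.241278
Transit Authority: $122,079.4 × 0.00092 = $112.313048
City of Dunlea: $122,079.4 × 0.01108 = $1,352.639752
Willowmere School District: $122,079.4 × 0.01075 = $1,312.35355
Oakmont Township: $122,079.4 × 0.00457 = $557.902858
Total = $5,028.450486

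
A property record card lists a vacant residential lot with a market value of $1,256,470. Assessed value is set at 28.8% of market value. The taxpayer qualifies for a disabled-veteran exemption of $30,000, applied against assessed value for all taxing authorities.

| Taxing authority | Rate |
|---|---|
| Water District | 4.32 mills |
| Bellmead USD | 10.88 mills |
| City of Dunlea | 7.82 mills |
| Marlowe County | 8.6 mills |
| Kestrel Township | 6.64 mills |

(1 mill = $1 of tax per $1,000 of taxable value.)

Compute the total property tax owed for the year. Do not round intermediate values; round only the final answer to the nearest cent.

Assessed value = $1,256,470 × 0.288 = $361,863.36
Taxable value = $361,863.36 − $30,000 = $331,863.36
Water District: $331,863.36 × 0.00432 = $1,433.6497152
Bellmead USD: $331,863.36 × 0.01088 = $3,610.6733568
City of Dunlea: $331,863.36 × 0.00782 = $2,595.1714752
Marlowe County: $331,863.36 × 0.0086 = $2,854.024896
Kestrel Township: $331,863.36 × 0.00664 = $2,203.5727104
Total = $1,433.6497152 + $3,610.6733568 + $2,595.1714752 + $2,854.024896 + $2,203.5727104 = $12,697.0921536

$12,697.09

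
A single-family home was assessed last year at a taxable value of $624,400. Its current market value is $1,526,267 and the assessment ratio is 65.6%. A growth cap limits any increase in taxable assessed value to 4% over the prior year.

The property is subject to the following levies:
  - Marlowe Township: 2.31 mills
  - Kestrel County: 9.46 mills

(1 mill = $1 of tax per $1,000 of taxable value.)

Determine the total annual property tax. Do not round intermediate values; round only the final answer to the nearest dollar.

$7,643

Uncapped assessed value = $1,526,267 × 0.656 = $1,001,231.152
Cap limit = $624,400 × 1.04 = $649,376
Taxable assessed value = min($1,001,231.152, $649,376) = $649,376 (cap binds)
Marlowe Township: $649,376 × 0.00231 = $1,500.05856
Kestrel County: $649,376 × 0.00946 = $6,143.09696
Total = $7,643.15552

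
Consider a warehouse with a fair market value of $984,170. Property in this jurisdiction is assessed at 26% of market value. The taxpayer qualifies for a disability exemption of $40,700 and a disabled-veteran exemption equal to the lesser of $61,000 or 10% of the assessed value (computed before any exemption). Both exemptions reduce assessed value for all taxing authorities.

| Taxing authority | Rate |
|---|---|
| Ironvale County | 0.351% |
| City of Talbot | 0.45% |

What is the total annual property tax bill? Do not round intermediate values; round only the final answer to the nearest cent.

Assessed value = $984,170 × 0.26 = $255,884.2
Disabled-veteran exemption = min($61,000, 10% × $255,884.2) = min($61,000, $25,588.42) = $25,588.42 (percentage binds)
Taxable value = $255,884.2 − $40,700 − $25,588.42 = $189,595.78
Ironvale County: $189,595.78 × 0.00351 = $665.4811878
City of Talbot: $189,595.78 × 0.0045 = $853.18101
Total = $1,518.6621978

$1,518.66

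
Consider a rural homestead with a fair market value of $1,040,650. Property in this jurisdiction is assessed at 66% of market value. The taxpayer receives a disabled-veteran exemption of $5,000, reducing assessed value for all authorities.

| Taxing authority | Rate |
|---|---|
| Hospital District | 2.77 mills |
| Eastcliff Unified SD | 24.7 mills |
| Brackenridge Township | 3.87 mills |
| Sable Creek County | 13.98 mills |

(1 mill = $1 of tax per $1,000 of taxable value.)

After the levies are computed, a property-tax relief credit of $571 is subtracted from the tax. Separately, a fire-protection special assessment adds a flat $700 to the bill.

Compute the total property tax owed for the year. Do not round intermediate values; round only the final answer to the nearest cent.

Assessed value = $1,040,650 × 0.66 = $686,829
Taxable value = $686,829 − $5,000 = $681,829
Hospital District: $681,829 × 0.00277 = $1,888.66633
Eastcliff Unified SD: $681,829 × 0.0247 = $16,841.1763
Brackenridge Township: $681,829 × 0.00387 = $2,638.67823
Sable Creek County: $681,829 × 0.01398 = $9,531.96942
Levies subtotal = $30,900.49028
After credit = $30,900.49028 − $571 = $30,329.49028
Total = $30,329.49028 + $700 = $31,029.49028

$31,029.49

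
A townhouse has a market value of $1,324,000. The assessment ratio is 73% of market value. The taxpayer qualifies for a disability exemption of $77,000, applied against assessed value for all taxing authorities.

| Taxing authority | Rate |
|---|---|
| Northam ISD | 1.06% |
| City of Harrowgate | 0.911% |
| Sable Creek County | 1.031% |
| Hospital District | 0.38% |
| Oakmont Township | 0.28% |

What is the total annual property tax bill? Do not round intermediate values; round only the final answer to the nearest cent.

$32,574.22

Assessed value = $1,324,000 × 0.73 = $966,520
Taxable value = $966,520 − $77,000 = $889,520
Northam ISD: $889,520 × 0.0106 = $9,428.912
City of Harrowgate: $889,520 × 0.00911 = $8,103.5272
Sable Creek County: $889,520 × 0.01031 = $9,170.9512
Hospital District: $889,520 × 0.0038 = $3,380.176
Oakmont Township: $889,520 × 0.0028 = $2,490.656
Total = $9,428.912 + $8,103.5272 + $9,170.9512 + $3,380.176 + $2,490.656 = $32,574.2224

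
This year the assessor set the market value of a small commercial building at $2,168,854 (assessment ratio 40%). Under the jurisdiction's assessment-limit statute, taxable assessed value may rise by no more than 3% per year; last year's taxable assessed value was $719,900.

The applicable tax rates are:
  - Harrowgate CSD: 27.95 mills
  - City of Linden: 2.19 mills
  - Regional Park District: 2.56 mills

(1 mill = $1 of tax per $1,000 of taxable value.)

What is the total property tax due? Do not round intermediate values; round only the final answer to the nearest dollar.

$24,247

Uncapped assessed value = $2,168,854 × 0.4 = $867,541.6
Cap limit = $719,900 × 1.03 = $741,497
Taxable assessed value = min($867,541.6, $741,497) = $741,497 (cap binds)
Harrowgate CSD: $741,497 × 0.02795 = $20,724.84115
City of Linden: $741,497 × 0.00219 = $1,623.87843
Regional Park District: $741,497 × 0.00256 = $1,898.23232
Total = $24,246.9519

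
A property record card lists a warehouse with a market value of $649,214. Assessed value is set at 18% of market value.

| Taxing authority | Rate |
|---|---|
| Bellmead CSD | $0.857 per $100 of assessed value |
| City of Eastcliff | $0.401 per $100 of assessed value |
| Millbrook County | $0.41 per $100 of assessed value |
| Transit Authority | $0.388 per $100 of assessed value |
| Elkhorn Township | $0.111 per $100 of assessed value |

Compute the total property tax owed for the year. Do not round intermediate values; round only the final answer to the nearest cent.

Assessed value = $649,214 × 0.18 = $116,858.52
Bellmead CSD: $116,858.52 × 0.00857 = $1,001.4775164
City of Eastcliff: $116,858.52 × 0.00401 = $468.6026652
Millbrook County: $116,858.52 × 0.0041 = $479.119932
Transit Authority: $116,858.52 × 0.00388 = $453.4110576
Elkhorn Township: $116,858.52 × 0.00111 = $129.7129572
Total = $1,001.4775164 + $468.6026652 + $479.119932 + $453.4110576 + $129.7129572 = $2,532.3241284

$2,532.32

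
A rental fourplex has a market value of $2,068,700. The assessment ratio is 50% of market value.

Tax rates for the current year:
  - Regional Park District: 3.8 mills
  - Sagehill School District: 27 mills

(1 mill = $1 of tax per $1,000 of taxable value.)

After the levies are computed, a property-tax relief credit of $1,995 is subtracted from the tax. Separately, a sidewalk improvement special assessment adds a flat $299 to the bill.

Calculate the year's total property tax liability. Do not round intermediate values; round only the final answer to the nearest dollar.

Assessed value = $2,068,700 × 0.5 = $1,034,350
Regional Park District: $1,034,350 × 0.0038 = $3,930.53
Sagehill School District: $1,034,350 × 0.027 = $27,927.45
Levies subtotal = $31,857.98
After credit = $31,857.98 − $1,995 = $29,862.98
Total = $29,862.98 + $299 = $30,161.98

$30,162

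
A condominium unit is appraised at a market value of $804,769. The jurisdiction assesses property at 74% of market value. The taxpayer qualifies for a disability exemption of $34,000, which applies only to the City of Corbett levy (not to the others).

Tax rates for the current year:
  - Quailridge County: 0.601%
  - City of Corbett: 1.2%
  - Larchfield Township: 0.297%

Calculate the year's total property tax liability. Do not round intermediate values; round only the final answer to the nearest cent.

Assessed value = $804,769 × 0.74 = $595,529.06
Quailridge County: $595,529.06 × 0.00601 = $3,579.1296506
City of Corbett: ($595,529.06 − $34,000) × 0.012 = $561,529.06 × 0.012 = $6,738.34872
Larchfield Township: $595,529.06 × 0.00297 = $1,768.7213082
Total = $12,086.1996788

$12,086.20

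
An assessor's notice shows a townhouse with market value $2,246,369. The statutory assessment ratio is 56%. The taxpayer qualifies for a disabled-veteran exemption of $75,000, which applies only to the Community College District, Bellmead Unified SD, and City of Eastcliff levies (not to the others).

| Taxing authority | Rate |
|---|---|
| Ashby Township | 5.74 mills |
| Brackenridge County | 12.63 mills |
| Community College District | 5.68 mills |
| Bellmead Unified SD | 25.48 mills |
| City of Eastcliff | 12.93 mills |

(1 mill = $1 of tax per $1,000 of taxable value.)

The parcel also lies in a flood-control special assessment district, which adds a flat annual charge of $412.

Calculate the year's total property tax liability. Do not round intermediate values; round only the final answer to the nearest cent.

Assessed value = $2,246,369 × 0.56 = $1,257,966.64
Ashby Township: $1,257,966.64 × 0.00574 = $7,220.7285136
Brackenridge County: $1,257,966.64 × 0.01263 = $15,888.1186632
Community College District: ($1,257,966.64 − $75,000) × 0.00568 = $1,182,966.64 × 0.00568 = $6,719.2505152
Bellmead Unified SD: ($1,257,966.64 − $75,000) × 0.02548 = $1,182,966.64 × 0.02548 = $30,141.9899872
City of Eastcliff: ($1,257,966.64 − $75,000) × 0.01293 = $1,182,966.64 × 0.01293 = $15,295.7586552
Levies subtotal = $75,265.8463344
Total = $75,265.8463344 + $412 = $75,677.8463344

$75,677.85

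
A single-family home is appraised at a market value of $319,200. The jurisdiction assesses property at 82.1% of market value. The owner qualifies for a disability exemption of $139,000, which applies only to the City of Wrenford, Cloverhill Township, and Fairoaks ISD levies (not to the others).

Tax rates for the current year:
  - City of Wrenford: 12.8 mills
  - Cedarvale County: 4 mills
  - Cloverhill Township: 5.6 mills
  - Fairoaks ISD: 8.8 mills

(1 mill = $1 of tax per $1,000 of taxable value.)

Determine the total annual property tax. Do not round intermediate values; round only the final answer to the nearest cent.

Assessed value = $319,200 × 0.821 = $262,063.2
City of Wrenford: ($262,063.2 − $139,000) × 0.0128 = $123,063.2 × 0.0128 = $1,575.20896
Cedarvale County: $262,063.2 × 0.004 = $1,048.2528
Cloverhill Township: ($262,063.2 − $139,000) × 0.0056 = $123,063.2 × 0.0056 = $689.15392
Fairoaks ISD: ($262,063.2 − $139,000) × 0.0088 = $123,063.2 × 0.0088 = $1,082.95616
Total = $4,395.57184

$4,395.57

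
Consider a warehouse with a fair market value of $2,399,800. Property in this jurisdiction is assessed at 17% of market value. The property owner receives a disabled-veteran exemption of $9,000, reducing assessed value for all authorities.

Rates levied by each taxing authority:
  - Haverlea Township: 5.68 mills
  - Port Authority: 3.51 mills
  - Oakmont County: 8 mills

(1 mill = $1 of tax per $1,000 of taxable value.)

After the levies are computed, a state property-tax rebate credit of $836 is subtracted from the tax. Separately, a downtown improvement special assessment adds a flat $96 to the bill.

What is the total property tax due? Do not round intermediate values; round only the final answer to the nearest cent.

$6,118.23

Assessed value = $2,399,800 × 0.17 = $407,966
Taxable value = $407,966 − $9,000 = $398,966
Haverlea Township: $398,966 × 0.00568 = $2,266.12688
Port Authority: $398,966 × 0.00351 = $1,400.37066
Oakmont County: $398,966 × 0.008 = $3,191.728
Levies subtotal = $6,858.22554
After credit = $6,858.22554 − $836 = $6,022.22554
Total = $6,022.22554 + $96 = $6,118.22554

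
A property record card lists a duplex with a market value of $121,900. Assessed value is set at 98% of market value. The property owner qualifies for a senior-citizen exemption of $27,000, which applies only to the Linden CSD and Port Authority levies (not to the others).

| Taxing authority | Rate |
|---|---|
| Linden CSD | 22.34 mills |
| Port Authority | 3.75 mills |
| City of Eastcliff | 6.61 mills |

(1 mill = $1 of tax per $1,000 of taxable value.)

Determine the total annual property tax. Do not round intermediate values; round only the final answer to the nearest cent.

$3,201.98

Assessed value = $121,900 × 0.98 = $119,462
Linden CSD: ($119,462 − $27,000) × 0.02234 = $92,462 × 0.02234 = $2,065.60108
Port Authority: ($119,462 − $27,000) × 0.00375 = $92,462 × 0.00375 = $346.7325
City of Eastcliff: $119,462 × 0.00661 = $789.64382
Total = $3,201.9774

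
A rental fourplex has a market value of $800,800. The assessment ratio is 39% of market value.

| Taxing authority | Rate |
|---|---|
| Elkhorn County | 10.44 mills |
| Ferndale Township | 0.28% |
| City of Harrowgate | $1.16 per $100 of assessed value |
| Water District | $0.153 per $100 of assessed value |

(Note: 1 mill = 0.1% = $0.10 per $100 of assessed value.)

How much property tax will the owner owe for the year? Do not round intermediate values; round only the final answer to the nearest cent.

Assessed value = $800,800 × 0.39 = $312,312
Elkhorn County: $312,312 × 0.01044 = $3,260.53728
Ferndale Township: $312,312 × 0.0028 = $874.4736
City of Harrowgate: $312,312 × 0.0116 = $3,622.8192
Water District: $312,312 × 0.00153 = $477.83736
Total = $8,235.66744

$8,235.67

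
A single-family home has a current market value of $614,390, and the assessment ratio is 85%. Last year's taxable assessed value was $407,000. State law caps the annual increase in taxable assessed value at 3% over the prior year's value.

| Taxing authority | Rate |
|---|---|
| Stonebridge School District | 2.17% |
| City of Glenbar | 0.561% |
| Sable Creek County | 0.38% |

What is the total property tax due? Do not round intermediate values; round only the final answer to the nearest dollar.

$13,042

Uncapped assessed value = $614,390 × 0.85 = $522,231.5
Cap limit = $407,000 × 1.03 = $419,210
Taxable assessed value = min($522,231.5, $419,210) = $419,210 (cap binds)
Stonebridge School District: $419,210 × 0.0217 = $9,096.857
City of Glenbar: $419,210 × 0.00561 = $2,351.7681
Sable Creek County: $419,210 × 0.0038 = $1,592.998
Total = $13,041.6231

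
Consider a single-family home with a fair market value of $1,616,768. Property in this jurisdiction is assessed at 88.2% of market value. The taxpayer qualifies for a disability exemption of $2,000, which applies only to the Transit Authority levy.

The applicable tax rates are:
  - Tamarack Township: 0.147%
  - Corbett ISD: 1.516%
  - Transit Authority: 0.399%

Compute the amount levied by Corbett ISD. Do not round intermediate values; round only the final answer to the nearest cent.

$21,618.00

Assessed value = $1,616,768 × 0.882 = $1,425,989.376
Corbett ISD taxable value = $1,425,989.376 (exemption does not apply)
Corbett ISD levy = $1,425,989.376 × 0.01516 = $21,617.99894016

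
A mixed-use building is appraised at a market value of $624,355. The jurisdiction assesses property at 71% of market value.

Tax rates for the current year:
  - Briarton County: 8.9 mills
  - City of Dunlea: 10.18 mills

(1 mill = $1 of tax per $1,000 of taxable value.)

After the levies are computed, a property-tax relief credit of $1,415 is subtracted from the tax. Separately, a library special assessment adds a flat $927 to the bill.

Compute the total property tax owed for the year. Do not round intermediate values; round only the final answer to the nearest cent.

$7,970.01

Assessed value = $624,355 × 0.71 = $443,292.05
Briarton County: $443,292.05 × 0.0089 = $3,945.299245
City of Dunlea: $443,292.05 × 0.01018 = $4,512.713069
Levies subtotal = $8,458.012314
After credit = $8,458.012314 − $1,415 = $7,043.012314
Total = $7,043.012314 + $927 = $7,970.012314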